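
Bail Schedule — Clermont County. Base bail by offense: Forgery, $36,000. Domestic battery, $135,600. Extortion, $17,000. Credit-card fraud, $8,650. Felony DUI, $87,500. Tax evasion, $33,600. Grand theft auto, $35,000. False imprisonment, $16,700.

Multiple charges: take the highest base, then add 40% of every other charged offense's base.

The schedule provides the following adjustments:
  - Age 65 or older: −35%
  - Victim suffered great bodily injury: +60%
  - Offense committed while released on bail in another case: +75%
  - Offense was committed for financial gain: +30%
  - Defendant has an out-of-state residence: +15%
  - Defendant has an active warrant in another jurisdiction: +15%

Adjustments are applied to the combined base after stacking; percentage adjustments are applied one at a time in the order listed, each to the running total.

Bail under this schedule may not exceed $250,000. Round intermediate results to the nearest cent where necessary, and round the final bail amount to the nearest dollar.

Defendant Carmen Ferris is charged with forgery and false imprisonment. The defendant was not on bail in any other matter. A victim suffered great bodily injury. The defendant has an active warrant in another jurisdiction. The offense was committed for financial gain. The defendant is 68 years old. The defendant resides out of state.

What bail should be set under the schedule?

$76,313

Base amounts from the schedule: forgery $36,000; false imprisonment $16,700.
Stacking rule: highest base plus 40% of each additional charge. Highest is forgery at $36,000. Additional: $16,700 × 40% = $6,680. Combined base = $36,000 + $6,680 = $42,680.
Age 65 or older (−35%): $42,680 × 0.65 = $27,742.
Victim suffered great bodily injury (+60%): $27,742 × 1.6 = $44,387.20.
Offense was committed for financial gain (+30%): $44,387.20 × 1.3 = $57,703.36.
Defendant has an out-of-state residence (+15%): $57,703.36 × 1.15 = $66,358.86.
Defendant has an active warrant in another jurisdiction (+15%): $66,358.86 × 1.15 = $76,312.69.
$76,312.69 is within the $250,000 maximum.
Rounded to the nearest dollar: $76,313.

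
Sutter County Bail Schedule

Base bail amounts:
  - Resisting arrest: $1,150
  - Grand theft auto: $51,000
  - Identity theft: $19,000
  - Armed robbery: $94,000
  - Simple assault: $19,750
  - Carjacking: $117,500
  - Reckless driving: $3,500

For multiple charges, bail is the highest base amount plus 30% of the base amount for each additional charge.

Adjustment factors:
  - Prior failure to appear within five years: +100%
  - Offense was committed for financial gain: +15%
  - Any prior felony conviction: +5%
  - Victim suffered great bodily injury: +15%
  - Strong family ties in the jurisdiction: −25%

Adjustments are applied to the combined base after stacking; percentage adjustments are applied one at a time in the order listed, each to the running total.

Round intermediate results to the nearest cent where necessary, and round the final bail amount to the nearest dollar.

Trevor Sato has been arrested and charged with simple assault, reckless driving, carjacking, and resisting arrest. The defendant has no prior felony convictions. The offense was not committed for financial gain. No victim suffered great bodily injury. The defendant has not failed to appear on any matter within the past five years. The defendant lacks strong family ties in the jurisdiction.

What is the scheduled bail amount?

Base amounts from the schedule: simple assault $19,750; reckless driving $3,500; carjacking $117,500; resisting arrest $1,150.
Stacking rule: highest base plus 30% of each additional charge. Highest is carjacking at $117,500. Additional: $19,750 × 30% = $5,925; $3,500 × 30% = $1,050; $1,150 × 30% = $345. Combined base = $117,500 + $7,320 = $124,820.
No adjustment factors apply to this defendant.

$124,820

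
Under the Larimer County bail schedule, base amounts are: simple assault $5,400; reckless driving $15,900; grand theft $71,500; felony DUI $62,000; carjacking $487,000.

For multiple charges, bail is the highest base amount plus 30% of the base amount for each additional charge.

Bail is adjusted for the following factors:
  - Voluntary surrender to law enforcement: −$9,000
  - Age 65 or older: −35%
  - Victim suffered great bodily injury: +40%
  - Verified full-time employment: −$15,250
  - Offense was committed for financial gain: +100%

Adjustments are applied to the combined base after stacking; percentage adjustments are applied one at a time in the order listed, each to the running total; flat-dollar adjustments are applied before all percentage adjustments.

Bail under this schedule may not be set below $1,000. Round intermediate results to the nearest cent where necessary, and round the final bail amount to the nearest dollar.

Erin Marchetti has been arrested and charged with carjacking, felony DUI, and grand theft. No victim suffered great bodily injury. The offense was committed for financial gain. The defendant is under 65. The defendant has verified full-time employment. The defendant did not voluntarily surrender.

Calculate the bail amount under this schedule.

Base amounts from the schedule: carjacking $487,000; felony DUI $62,000; grand theft $71,500.
Stacking rule: highest base plus 30% of each additional charge. Highest is carjacking at $487,000. Additional: $62,000 × 30% = $18,600; $71,500 × 30% = $21,450. Combined base = $487,000 + $40,050 = $527,050.
Verified full-time employment (−$15,250 flat): $527,050 − $15,250 = $511,800.
Offense was committed for financial gain (+100%): $511,800 × 2 = $1,023,600.
$1,023,600 is at or above the $1,000 minimum.

$1,023,600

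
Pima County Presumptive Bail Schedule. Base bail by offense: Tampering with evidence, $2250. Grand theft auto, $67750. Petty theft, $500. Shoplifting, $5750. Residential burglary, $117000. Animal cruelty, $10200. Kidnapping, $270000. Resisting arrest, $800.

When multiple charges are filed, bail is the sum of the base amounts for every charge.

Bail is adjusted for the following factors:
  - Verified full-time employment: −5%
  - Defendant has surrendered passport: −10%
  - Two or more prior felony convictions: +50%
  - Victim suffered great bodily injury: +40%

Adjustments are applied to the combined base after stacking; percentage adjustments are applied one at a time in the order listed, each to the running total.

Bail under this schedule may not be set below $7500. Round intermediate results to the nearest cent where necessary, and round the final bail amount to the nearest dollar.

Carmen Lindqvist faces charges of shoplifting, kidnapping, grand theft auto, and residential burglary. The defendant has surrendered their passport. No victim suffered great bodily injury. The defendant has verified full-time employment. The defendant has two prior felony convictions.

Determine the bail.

$590591

Base amounts from the schedule: shoplifting $5750; kidnapping $270000; grand theft auto $67750; residential burglary $117000.
Stacking rule: sum of all bases. $5750 + $270000 + $67750 + $117000 = $460500.
Verified full-time employment (−5%): $460500 × 0.95 = $437475.
Defendant has surrendered passport (−10%): $437475 × 0.9 = $393727.50.
Two or more prior felony convictions (+50%): $393727.50 × 1.5 = $590591.25.
$590591.25 is at or above the $7500 minimum.
Rounded to the nearest dollar: $590591.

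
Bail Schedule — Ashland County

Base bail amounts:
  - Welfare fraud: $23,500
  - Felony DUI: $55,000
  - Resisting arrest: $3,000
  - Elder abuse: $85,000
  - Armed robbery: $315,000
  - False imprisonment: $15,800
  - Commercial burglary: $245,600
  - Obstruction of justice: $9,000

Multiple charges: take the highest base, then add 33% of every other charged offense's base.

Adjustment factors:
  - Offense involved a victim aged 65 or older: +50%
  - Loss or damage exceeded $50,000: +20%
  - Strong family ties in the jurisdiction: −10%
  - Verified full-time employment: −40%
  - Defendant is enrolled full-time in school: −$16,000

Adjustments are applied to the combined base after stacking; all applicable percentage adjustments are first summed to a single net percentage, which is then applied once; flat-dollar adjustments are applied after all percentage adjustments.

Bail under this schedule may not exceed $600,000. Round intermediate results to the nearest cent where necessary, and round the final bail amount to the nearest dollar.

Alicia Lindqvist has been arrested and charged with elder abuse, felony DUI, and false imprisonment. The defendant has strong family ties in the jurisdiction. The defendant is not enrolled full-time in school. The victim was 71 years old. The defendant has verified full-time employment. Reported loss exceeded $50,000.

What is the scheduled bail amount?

Base amounts from the schedule: elder abuse $85,000; felony DUI $55,000; false imprisonment $15,800.
Stacking rule: highest base plus 33% of each additional charge. Highest is elder abuse at $85,000. Additional: $55,000 × 33% = $18,150; $15,800 × 33% = $5,214. Combined base = $85,000 + $23,364 = $108,364.
Net percentage adjustment: +50% +20% −10% −40% = +20%. $108,364 × 1.2 = $130,036.80.
$130,036.80 is within the $600,000 maximum.
Rounded to the nearest dollar: $130,037.

$130,037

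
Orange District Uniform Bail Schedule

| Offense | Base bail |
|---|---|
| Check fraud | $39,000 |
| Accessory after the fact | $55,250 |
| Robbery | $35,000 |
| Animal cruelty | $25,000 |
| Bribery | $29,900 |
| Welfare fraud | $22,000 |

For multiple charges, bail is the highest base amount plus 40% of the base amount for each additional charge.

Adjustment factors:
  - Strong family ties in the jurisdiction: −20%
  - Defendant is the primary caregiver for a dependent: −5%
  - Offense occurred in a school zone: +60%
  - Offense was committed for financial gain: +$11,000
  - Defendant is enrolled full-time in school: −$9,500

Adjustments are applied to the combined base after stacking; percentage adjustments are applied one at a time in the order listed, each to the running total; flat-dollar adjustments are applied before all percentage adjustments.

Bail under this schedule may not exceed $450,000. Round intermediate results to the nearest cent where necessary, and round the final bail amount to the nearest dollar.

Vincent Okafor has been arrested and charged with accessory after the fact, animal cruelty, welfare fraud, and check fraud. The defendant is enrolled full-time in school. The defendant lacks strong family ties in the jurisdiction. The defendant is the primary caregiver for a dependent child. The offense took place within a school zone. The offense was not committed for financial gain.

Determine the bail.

Base amounts from the schedule: accessory after the fact $55,250; animal cruelty $25,000; welfare fraud $22,000; check fraud $39,000.
Stacking rule: highest base plus 40% of each additional charge. Highest is accessory after the fact at $55,250. Additional: $25,000 × 40% = $10,000; $22,000 × 40% = $8,800; $39,000 × 40% = $15,600. Combined base = $55,250 + $34,400 = $89,650.
Defendant is enrolled full-time in school (−$9,500 flat): $89,650 − $9,500 = $80,150.
Defendant is the primary caregiver for a dependent (−5%): $80,150 × 0.95 = $76,142.50.
Offense occurred in a school zone (+60%): $76,142.50 × 1.6 = $121,828.
$121,828 is within the $450,000 maximum.

$121,828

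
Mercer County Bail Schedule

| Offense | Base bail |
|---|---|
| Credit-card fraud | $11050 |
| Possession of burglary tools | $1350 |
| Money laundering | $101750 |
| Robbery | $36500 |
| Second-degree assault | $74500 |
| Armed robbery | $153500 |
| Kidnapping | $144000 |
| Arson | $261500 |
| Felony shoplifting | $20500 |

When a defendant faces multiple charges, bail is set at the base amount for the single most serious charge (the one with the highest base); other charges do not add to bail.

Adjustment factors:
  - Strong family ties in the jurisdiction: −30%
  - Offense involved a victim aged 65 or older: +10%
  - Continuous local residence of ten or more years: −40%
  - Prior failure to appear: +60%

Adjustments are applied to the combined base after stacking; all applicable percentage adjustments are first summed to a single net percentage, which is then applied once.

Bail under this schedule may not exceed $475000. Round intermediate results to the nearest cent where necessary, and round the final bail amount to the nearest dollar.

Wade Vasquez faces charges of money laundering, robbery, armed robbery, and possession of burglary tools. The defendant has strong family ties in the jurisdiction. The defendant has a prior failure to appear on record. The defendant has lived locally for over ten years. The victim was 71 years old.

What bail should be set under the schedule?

$153500

Base amounts from the schedule: money laundering $101750; robbery $36500; armed robbery $153500; possession of burglary tools $1350.
Stacking rule: use the highest base only. Highest is armed robbery at $153500. Combined base = $153500.
Net percentage adjustment: −30% +10% −40% +60% = +0%. $153500 × 1 = $153500.
$153500 is within the $475000 maximum.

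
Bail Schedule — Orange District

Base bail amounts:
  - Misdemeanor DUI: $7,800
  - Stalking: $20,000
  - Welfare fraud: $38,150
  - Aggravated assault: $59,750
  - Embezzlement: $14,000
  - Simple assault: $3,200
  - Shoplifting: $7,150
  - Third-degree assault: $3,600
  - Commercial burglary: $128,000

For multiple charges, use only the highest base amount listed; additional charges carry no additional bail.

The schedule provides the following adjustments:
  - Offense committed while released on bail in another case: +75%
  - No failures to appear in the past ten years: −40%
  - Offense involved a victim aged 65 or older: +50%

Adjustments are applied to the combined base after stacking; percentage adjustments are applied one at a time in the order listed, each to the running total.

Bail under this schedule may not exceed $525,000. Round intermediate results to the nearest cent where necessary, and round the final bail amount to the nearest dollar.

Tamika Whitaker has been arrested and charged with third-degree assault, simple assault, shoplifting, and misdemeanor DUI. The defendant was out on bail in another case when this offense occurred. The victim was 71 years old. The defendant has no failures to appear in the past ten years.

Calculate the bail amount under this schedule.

Base amounts from the schedule: third-degree assault $3,600; simple assault $3,200; shoplifting $7,150; misdemeanor DUI $7,800.
Stacking rule: use the highest base only. Highest is misdemeanor DUI at $7,800. Combined base = $7,800.
Offense committed while released on bail in another case (+75%): $7,800 × 1.75 = $13,650.
No failures to appear in the past ten years (−40%): $13,650 × 0.6 = $8,190.
Offense involved a victim aged 65 or older (+50%): $8,190 × 1.5 = $12,285.
$12,285 is within the $525,000 maximum.

$12,285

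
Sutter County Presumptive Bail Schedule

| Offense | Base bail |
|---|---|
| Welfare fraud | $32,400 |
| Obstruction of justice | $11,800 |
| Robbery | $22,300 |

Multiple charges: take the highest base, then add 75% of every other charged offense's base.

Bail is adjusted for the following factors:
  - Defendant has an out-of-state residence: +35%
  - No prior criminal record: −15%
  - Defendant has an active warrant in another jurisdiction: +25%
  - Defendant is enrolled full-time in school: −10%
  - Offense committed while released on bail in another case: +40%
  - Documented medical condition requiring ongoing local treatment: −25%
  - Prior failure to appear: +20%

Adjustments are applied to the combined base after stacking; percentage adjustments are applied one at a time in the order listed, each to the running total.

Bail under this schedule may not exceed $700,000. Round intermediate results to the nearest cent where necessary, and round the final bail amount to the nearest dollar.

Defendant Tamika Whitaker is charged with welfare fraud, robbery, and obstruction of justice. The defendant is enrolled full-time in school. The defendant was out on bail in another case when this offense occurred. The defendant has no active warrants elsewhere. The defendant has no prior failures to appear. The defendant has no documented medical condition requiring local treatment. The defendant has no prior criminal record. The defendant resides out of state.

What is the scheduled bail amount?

Base amounts from the schedule: welfare fraud $32,400; robbery $22,300; obstruction of justice $11,800.
Stacking rule: highest base plus 75% of each additional charge. Highest is welfare fraud at $32,400. Additional: $22,300 × 75% = $16,725; $11,800 × 75% = $8,850. Combined base = $32,400 + $25,575 = $57,975.
Defendant has an out-of-state residence (+35%): $57,975 × 1.35 = $78,266.25.
No prior criminal record (−15%): $78,266.25 × 0.85 = $66,526.31.
Defendant is enrolled full-time in school (−10%): $66,526.31 × 0.9 = $59,873.68.
Offense committed while released on bail in another case (+40%): $59,873.68 × 1.4 = $83,823.15.
$83,823.15 is within the $700,000 maximum.
Rounded to the nearest dollar: $83,823.

$83,823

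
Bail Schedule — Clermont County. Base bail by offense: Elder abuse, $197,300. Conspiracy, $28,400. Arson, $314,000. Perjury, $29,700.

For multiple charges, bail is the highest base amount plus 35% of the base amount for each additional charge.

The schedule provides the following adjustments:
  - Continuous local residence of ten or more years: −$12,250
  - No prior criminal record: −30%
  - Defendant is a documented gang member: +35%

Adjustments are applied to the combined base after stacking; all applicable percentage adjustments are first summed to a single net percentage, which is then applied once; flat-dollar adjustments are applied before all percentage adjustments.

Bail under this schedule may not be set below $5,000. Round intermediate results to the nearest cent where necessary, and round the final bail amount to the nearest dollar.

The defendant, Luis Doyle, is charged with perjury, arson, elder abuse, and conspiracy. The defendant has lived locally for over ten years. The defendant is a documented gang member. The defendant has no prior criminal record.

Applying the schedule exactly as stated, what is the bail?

Base amounts from the schedule: perjury $29,700; arson $314,000; elder abuse $197,300; conspiracy $28,400.
Stacking rule: highest base plus 35% of each additional charge. Highest is arson at $314,000. Additional: $29,700 × 35% = $10,395; $197,300 × 35% = $69,055; $28,400 × 35% = $9,940. Combined base = $314,000 + $89,390 = $403,390.
Continuous local residence of ten or more years (−$12,250 flat): $403,390 − $12,250 = $391,140.
Net percentage adjustment: −30% +35% = +5%. $391,140 × 1.05 = $410,697.
$410,697 is at or above the $5,000 minimum.

$410,697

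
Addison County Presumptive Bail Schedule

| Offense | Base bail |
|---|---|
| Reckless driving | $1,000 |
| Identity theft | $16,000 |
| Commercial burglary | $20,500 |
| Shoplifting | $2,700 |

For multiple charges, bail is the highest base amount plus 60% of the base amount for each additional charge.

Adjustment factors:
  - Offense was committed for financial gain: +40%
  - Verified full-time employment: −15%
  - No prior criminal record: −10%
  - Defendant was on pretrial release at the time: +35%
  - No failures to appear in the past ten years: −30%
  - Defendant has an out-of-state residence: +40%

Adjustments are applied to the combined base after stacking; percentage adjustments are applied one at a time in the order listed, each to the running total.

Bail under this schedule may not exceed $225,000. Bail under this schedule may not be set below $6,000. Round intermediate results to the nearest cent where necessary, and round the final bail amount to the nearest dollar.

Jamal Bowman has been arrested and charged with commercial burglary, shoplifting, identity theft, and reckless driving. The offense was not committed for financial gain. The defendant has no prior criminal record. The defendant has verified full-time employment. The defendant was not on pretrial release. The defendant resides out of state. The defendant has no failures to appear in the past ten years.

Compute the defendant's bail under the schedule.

$24,230

Base amounts from the schedule: commercial burglary $20,500; shoplifting $2,700; identity theft $16,000; reckless driving $1,000.
Stacking rule: highest base plus 60% of each additional charge. Highest is commercial burglary at $20,500. Additional: $2,700 × 60% = $1,620; $16,000 × 60% = $9,600; $1,000 × 60% = $600. Combined base = $20,500 + $11,820 = $32,320.
Verified full-time employment (−15%): $32,320 × 0.85 = $27,472.
No prior criminal record (−10%): $27,472 × 0.9 = $24,724.80.
No failures to appear in the past ten years (−30%): $24,724.80 × 0.7 = $17,307.36.
Defendant has an out-of-state residence (+40%): $17,307.36 × 1.4 = $24,230.30.
$24,230.30 is within the $225,000 maximum.
$24,230.30 is at or above the $6,000 minimum.
Rounded to the nearest dollar: $24,230.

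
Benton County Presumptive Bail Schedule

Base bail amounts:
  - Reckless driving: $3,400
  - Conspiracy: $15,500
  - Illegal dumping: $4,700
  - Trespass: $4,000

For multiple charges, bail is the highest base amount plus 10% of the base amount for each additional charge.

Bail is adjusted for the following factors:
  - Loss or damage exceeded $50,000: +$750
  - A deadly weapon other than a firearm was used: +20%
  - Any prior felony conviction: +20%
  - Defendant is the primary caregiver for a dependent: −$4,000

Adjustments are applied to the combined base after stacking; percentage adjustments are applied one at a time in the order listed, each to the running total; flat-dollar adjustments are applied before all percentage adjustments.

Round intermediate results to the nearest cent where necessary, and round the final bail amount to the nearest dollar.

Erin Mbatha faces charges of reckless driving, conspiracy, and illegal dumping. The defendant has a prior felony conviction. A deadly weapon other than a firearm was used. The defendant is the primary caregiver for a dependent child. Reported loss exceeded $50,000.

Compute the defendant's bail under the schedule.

Base amounts from the schedule: reckless driving $3,400; conspiracy $15,500; illegal dumping $4,700.
Stacking rule: highest base plus 10% of each additional charge. Highest is conspiracy at $15,500. Additional: $3,400 × 10% = $340; $4,700 × 10% = $470. Combined base = $15,500 + $810 = $16,310.
Loss or damage exceeded $50,000 (+$750 flat): $16,310 + $750 = $17,060.
Defendant is the primary caregiver for a dependent (−$4,000 flat): $17,060 − $4,000 = $13,060.
A deadly weapon other than a firearm was used (+20%): $13,060 × 1.2 = $15,672.
Any prior felony conviction (+20%): $15,672 × 1.2 = $18,806.40.
Rounded to the nearest dollar: $18,806.

$18,806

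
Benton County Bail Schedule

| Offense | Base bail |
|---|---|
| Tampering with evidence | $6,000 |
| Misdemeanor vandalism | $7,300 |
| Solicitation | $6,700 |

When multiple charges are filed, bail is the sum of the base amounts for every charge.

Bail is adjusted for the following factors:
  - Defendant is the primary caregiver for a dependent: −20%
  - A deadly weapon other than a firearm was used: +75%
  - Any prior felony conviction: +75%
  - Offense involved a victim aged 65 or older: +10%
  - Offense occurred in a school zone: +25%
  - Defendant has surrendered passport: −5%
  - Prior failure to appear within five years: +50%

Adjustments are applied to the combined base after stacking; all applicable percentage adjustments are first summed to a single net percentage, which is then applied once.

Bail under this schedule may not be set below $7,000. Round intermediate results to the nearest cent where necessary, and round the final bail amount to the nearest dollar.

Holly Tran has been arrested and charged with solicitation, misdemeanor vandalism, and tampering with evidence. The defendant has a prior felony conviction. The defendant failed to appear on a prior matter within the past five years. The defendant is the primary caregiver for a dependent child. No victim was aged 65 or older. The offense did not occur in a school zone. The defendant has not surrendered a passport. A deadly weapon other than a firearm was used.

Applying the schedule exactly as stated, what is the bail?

Base amounts from the schedule: solicitation $6,700; misdemeanor vandalism $7,300; tampering with evidence $6,000.
Stacking rule: sum of all bases. $6,700 + $7,300 + $6,000 = $20,000.
Net percentage adjustment: −20% +75% +75% +50% = +180%. $20,000 × 2.8 = $56,000.
$56,000 is at or above the $7,000 minimum.

$56,000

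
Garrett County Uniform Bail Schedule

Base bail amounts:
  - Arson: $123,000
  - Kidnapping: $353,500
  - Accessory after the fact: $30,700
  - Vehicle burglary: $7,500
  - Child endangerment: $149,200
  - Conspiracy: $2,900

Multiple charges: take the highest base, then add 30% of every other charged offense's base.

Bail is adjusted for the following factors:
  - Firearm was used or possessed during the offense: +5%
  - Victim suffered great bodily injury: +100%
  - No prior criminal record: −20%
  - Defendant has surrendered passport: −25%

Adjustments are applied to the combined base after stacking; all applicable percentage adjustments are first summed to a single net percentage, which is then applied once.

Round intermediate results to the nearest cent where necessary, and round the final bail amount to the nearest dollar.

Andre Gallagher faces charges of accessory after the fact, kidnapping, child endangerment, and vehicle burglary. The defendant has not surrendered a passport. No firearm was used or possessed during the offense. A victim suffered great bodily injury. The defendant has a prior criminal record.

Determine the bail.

$819,440

Base amounts from the schedule: accessory after the fact $30,700; kidnapping $353,500; child endangerment $149,200; vehicle burglary $7,500.
Stacking rule: highest base plus 30% of each additional charge. Highest is kidnapping at $353,500. Additional: $30,700 × 30% = $9,210; $149,200 × 30% = $44,760; $7,500 × 30% = $2,250. Combined base = $353,500 + $56,220 = $409,720.
Victim suffered great bodily injury (+100%): $409,720 × 2 = $819,440.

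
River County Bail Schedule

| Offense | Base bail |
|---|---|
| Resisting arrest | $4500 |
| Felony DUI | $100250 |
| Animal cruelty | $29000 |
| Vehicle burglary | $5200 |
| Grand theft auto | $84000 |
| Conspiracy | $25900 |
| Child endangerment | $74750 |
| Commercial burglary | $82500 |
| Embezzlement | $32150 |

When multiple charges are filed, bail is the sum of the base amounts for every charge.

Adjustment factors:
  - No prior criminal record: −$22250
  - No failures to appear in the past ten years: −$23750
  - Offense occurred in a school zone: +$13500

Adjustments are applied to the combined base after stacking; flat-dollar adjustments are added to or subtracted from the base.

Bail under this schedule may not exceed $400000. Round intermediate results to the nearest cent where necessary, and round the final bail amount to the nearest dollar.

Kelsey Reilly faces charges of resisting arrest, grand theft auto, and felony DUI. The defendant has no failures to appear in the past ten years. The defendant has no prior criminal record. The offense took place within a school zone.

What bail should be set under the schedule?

Base amounts from the schedule: resisting arrest $4500; grand theft auto $84000; felony DUI $100250.
Stacking rule: sum of all bases. $4500 + $84000 + $100250 = $188750.
No prior criminal record (−$22250 flat): $188750 − $22250 = $166500.
No failures to appear in the past ten years (−$23750 flat): $166500 − $23750 = $142750.
Offense occurred in a school zone (+$13500 flat): $142750 + $13500 = $156250.
$156250 is within the $400000 maximum.

$156250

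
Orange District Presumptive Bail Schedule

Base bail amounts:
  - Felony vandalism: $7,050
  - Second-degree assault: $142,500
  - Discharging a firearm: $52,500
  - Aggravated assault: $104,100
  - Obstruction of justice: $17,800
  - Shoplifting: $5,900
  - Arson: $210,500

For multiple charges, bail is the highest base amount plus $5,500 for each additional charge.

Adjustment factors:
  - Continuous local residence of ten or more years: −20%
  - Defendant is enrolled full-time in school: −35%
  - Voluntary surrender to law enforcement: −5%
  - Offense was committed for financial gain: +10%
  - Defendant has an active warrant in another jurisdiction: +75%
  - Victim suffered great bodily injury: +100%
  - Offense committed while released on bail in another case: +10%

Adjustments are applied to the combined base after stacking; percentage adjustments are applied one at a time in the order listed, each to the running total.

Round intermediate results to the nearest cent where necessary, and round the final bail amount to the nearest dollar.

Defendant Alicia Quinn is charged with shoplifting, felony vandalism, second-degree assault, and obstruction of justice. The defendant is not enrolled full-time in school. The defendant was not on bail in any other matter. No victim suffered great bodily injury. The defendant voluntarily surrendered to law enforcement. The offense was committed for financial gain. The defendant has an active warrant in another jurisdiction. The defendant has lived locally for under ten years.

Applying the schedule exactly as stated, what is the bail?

Base amounts from the schedule: shoplifting $5,900; felony vandalism $7,050; second-degree assault $142,500; obstruction of justice $17,800.
Stacking rule: highest base plus $5,500 per additional charge. Highest is second-degree assault at $142,500; 3 additional charges → +$16,500. Combined base = $159,000.
Voluntary surrender to law enforcement (−5%): $159,000 × 0.95 = $151,050.
Offense was committed for financial gain (+10%): $151,050 × 1.1 = $166,155.
Defendant has an active warrant in another jurisdiction (+75%): $166,155 × 1.75 = $290,771.25.
Rounded to the nearest dollar: $290,771.

$290,771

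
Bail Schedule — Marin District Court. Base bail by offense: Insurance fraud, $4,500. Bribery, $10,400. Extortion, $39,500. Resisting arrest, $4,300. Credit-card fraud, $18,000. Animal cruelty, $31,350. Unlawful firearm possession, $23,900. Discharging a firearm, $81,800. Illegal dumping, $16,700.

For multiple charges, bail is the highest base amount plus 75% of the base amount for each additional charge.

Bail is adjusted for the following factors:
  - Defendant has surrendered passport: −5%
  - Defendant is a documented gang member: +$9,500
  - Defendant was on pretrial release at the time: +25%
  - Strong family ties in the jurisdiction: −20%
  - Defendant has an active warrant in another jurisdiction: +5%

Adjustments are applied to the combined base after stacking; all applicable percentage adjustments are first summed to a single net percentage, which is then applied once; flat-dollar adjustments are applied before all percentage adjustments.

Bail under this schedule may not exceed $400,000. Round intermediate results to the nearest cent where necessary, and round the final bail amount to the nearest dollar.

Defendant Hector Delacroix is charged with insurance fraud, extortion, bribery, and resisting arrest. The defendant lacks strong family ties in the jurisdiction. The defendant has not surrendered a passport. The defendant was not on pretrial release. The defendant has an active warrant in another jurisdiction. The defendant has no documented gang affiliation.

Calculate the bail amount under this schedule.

$56,595

Base amounts from the schedule: insurance fraud $4,500; extortion $39,500; bribery $10,400; resisting arrest $4,300.
Stacking rule: highest base plus 75% of each additional charge. Highest is extortion at $39,500. Additional: $4,500 × 75% = $3,375; $10,400 × 75% = $7,800; $4,300 × 75% = $3,225. Combined base = $39,500 + $14,400 = $53,900.
Defendant has an active warrant in another jurisdiction (+5%): $53,900 × 1.05 = $56,595.
$56,595 is within the $400,000 maximum.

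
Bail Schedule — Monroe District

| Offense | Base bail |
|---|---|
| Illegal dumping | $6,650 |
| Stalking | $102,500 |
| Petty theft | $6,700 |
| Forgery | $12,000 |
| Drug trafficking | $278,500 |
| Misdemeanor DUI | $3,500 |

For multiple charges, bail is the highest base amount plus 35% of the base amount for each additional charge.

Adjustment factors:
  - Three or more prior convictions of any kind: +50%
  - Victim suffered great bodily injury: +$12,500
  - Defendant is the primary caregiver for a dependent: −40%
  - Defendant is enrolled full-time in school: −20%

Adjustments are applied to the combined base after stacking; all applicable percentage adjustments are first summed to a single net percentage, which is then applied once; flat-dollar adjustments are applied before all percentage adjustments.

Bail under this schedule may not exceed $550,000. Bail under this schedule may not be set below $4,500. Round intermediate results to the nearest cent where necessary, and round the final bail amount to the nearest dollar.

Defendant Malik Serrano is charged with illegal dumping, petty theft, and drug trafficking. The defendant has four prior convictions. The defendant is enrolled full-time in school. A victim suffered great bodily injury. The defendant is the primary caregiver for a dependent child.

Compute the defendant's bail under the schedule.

$266,105

Base amounts from the schedule: illegal dumping $6,650; petty theft $6,700; drug trafficking $278,500.
Stacking rule: highest base plus 35% of each additional charge. Highest is drug trafficking at $278,500. Additional: $6,650 × 35% = $2,327.50; $6,700 × 35% = $2,345. Combined base = $278,500 + $4,672.50 = $283,172.50.
Victim suffered great bodily injury (+$12,500 flat): $283,172.50 + $12,500 = $295,672.50.
Net percentage adjustment: +50% −40% −20% = −10%. $295,672.50 × 0.9 = $266,105.25.
$266,105.25 is within the $550,000 maximum.
$266,105.25 is at or above the $4,500 minimum.
Rounded to the nearest dollar: $266,105.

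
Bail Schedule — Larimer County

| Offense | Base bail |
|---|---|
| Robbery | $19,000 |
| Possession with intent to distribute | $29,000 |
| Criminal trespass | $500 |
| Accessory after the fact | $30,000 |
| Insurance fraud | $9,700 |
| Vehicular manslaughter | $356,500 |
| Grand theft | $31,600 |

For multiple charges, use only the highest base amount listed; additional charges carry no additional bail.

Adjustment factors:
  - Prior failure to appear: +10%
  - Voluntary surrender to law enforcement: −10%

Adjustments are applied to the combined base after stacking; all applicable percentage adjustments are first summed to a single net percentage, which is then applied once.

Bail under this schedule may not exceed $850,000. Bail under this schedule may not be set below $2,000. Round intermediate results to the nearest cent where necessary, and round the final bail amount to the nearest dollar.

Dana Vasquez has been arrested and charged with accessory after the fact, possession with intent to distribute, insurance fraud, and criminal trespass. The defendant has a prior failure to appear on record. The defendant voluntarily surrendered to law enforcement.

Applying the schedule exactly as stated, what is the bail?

$30,000

Base amounts from the schedule: accessory after the fact $30,000; possession with intent to distribute $29,000; insurance fraud $9,700; criminal trespass $500.
Stacking rule: use the highest base only. Highest is accessory after the fact at $30,000. Combined base = $30,000.
Net percentage adjustment: +10% −10% = +0%. $30,000 × 1 = $30,000.
$30,000 is within the $850,000 maximum.
$30,000 is at or above the $2,000 minimum.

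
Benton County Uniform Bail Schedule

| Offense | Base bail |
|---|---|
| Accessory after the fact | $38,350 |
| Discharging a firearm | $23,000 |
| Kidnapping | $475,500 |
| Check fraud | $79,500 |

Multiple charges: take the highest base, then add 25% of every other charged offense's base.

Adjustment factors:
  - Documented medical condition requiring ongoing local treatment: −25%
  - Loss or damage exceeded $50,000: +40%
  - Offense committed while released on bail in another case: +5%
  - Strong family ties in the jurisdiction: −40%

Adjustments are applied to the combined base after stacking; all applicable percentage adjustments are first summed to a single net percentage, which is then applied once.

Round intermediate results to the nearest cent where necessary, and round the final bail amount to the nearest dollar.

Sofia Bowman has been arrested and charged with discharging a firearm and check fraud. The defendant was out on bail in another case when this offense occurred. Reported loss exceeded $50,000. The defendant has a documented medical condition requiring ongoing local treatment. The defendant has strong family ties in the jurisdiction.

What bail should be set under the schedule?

Base amounts from the schedule: discharging a firearm $23,000; check fraud $79,500.
Stacking rule: highest base plus 25% of each additional charge. Highest is check fraud at $79,500. Additional: $23,000 × 25% = $5,750. Combined base = $79,500 + $5,750 = $85,250.
Net percentage adjustment: −25% +40% +5% −40% = −20%. $85,250 × 0.8 = $68,200.

$68,200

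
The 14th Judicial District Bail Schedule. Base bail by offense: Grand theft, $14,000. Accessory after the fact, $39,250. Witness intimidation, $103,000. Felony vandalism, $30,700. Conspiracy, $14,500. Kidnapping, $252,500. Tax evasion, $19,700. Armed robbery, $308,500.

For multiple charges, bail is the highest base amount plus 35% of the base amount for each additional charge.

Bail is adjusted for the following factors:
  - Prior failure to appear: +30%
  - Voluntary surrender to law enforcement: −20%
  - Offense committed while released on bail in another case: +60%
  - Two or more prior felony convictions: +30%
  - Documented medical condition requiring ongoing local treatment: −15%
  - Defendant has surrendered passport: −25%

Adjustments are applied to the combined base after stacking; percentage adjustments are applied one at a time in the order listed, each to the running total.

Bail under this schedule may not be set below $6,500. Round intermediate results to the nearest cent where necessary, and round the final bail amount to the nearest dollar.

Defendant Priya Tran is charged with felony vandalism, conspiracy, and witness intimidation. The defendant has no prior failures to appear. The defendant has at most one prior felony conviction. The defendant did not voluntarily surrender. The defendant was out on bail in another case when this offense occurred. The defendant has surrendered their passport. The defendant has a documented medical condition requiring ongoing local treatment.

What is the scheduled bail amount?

Base amounts from the schedule: felony vandalism $30,700; conspiracy $14,500; witness intimidation $103,000.
Stacking rule: highest base plus 35% of each additional charge. Highest is witness intimidation at $103,000. Additional: $30,700 × 35% = $10,745; $14,500 × 35% = $5,075. Combined base = $103,000 + $15,820 = $118,820.
Offense committed while released on bail in another case (+60%): $118,820 × 1.6 = $190,112.
Documented medical condition requiring ongoing local treatment (−15%): $190,112 × 0.85 = $161,595.20.
Defendant has surrendered passport (−25%): $161,595.20 × 0.75 = $121,196.40.
$121,196.40 is at or above the $6,500 minimum.
Rounded to the nearest dollar: $121,196.

$121,196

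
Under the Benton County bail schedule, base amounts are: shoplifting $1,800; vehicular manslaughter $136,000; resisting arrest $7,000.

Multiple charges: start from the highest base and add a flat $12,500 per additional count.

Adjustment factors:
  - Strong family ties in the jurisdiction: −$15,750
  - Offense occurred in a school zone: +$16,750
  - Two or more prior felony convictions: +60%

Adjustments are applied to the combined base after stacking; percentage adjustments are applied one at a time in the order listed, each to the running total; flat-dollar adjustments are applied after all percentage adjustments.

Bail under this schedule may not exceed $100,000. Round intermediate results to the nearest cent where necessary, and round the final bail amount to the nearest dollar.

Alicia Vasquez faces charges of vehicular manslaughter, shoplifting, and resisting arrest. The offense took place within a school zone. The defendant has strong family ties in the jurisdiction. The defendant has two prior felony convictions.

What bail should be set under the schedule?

Base amounts from the schedule: vehicular manslaughter $136,000; shoplifting $1,800; resisting arrest $7,000.
Stacking rule: highest base plus $12,500 per additional charge. Highest is vehicular manslaughter at $136,000; 2 additional charges → +$25,000. Combined base = $161,000.
Two or more prior felony convictions (+60%): $161,000 × 1.6 = $257,600.
Strong family ties in the jurisdiction (−$15,750 flat): $257,600 − $15,750 = $241,850.
Offense occurred in a school zone (+$16,750 flat): $241,850 + $16,750 = $258,600.
Result $258,600 exceeds the maximum of $100,000; bail is capped at $100,000.

$100,000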